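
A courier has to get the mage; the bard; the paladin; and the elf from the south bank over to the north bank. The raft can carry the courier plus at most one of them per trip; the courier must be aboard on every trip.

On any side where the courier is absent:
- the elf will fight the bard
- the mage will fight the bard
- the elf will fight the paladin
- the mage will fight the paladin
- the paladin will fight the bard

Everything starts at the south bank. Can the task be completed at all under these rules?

No

Whatever the first load, the items left behind include a forbidden pair without the courier. No opening move is safe, so no plan exists.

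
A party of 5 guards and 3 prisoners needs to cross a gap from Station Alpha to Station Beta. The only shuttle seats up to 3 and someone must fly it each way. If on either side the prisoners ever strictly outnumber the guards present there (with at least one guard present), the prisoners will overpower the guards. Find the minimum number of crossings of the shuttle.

Counting alone: each trip to Station Beta takes at most 3 across and each return brings at least 1 back, so after t trips out (and t−1 returns) at most 3t − (t−1) of the 8 are across; that first reaches 8 at t = 4, so at least 7 crossings are needed.
The plan below uses exactly 7 crossings, so it is optimal:
1. 2 prisoners → Station Beta.  (Station Alpha: 5G 1P; Station Beta: 0G 2P)
2. 1 prisoner ← Station Alpha.  (Station Alpha: 5G 2P; Station Beta: 0G 1P)
3. 2 guards and 1 prisoner → Station Beta.  (Station Alpha: 3G 1P; Station Beta: 2G 2P)
4. 1 prisoner ← Station Alpha.  (Station Alpha: 3G 2P; Station Beta: 2G 1P)
5. 1 guard and 2 prisoners → Station Beta.  (Station Alpha: 2G 0P; Station Beta: 3G 3P)
6. 1 prisoner ← Station Alpha.  (Station Alpha: 2G 1P; Station Beta: 3G 2P)
7. 2 guards and 1 prisoner → Station Beta.  (Station Alpha: 0G 0P; Station Beta: 5G 3P)

7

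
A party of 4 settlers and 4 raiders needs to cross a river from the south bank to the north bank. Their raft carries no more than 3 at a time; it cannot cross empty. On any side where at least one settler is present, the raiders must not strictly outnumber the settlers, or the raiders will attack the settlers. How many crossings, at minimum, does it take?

9

Counting alone: each trip to the north bank takes at most 3 across and each return brings at least 1 back, so after t trips out (and t−1 returns) at most 3t − (t−1) of the 8 are across; that first reaches 8 at t = 4, so at least 7 crossings are needed.
The safety rule pushes this higher. Following every safe sequence of crossings, the most of the 8 that can be at the north bank as the raft arrives there on crossing 7 is 7 — never all 8.
So no plan with fewer than 9 crossings exists, and this one achieves 9:
1. 2 raiders → the north bank.  (the south bank: 4S 2R; the north bank: 0S 2R)
2. 1 raider ← the south bank.  (the south bank: 4S 3R; the north bank: 0S 1R)
3. 3 raiders → the north bank.  (the south bank: 4S 0R; the north bank: 0S 4R)
4. 1 raider ← the south bank.  (the south bank: 4S 1R; the north bank: 0S 3R)
5. 3 settlers → the north bank.  (the south bank: 1S 1R; the north bank: 3S 3R)
6. 1 settler and 1 raider ← the south bank.  (the south bank: 2S 2R; the north bank: 2S 2R)
7. 2 settlers → the north bank.  (the south bank: 0S 2R; the north bank: 4S 2R)
8. 1 raider ← the south bank.  (the south bank: 0S 3R; the north bank: 4S 1R)
9. 3 raiders → the north bank.  (the south bank: 0S 0R; the north bank: 4S 4R)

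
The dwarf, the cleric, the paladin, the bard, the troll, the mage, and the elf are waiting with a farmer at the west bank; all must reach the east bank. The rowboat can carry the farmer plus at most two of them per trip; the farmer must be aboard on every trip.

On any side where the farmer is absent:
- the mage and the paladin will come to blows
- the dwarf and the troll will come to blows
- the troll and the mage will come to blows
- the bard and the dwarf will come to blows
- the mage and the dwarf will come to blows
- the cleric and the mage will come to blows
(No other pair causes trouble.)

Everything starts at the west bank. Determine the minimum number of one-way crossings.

Counting alone: the farmer can take at most 2 across per trip to the east bank, so moving all 7 needs at least 4 loaded trips out, with a return between consecutive ones — at least 7 crossings.
The safety rule pushes this higher. Following every safe sequence of crossings, the most of the 7 that can be at the east bank as the rowboat arrives there on crossings 7, 9 is 5, 6 respectively — never all 7.
So no plan with fewer than 11 crossings exists, and this one achieves 11:
1. Farmer goes to the east bank with the dwarf and the mage.  [the west bank: the bard, the cleric, the elf, the paladin, the troll | the east bank: the dwarf, the mage]
2. Farmer goes back to the west bank with the dwarf.  [the west bank: the bard, the cleric, the dwarf, the elf, the paladin, the troll | the east bank: the mage]
3. Farmer goes to the east bank with the cleric and the dwarf.  [the west bank: the bard, the elf, the paladin, the troll | the east bank: the cleric, the dwarf, the mage]
4. Farmer goes back to the west bank with the mage.  [the west bank: the bard, the elf, the mage, the paladin, the troll | the east bank: the cleric, the dwarf]
5. Farmer goes to the east bank with the paladin and the troll.  [the west bank: the bard, the elf, the mage | the east bank: the cleric, the dwarf, the paladin, the troll]
6. Farmer goes back to the west bank with the dwarf.  [the west bank: the bard, the dwarf, the elf, the mage | the east bank: the cleric, the paladin, the troll]
7. Farmer goes to the east bank with the bard and the dwarf.  [the west bank: the elf, the mage | the east bank: the bard, the cleric, the dwarf, the paladin, the troll]
8. Farmer goes back to the west bank with the dwarf.  [the west bank: the dwarf, the elf, the mage | the east bank: the bard, the cleric, the paladin, the troll]
9. Farmer goes to the east bank with the dwarf and the elf.  [the west bank: the mage | the east bank: the bard, the cleric, the dwarf, the elf, the paladin, the troll]
10. Farmer goes back to the west bank with the dwarf.  [the west bank: the dwarf, the mage | the east bank: the bard, the cleric, the elf, the paladin, the troll]
11. Farmer goes to the east bank with the dwarf and the mage.  [the west bank: — | the east bank: the bard, the cleric, the dwarf, the elf, the mage, the paladin, the troll]

11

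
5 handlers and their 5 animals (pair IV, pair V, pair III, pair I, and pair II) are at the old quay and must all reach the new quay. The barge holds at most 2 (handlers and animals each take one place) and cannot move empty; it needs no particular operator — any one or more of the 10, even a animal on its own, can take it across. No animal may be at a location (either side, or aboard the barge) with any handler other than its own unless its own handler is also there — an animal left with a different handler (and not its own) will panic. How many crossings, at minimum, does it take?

impossible

Following every safe sequence of crossings from the start, the most of the 10 that can be at the new quay as the barge arrives there on crossings 1, 3, 5, 7 is 2, 3, 4, 5 respectively; the best ever achieved is 5 of 10.
From crossing 9 on, no configuration arises that was not already reachable earlier: only 82 distinct safe configurations (who is on which side, and where the barge is) can ever be reached, none of them has everyone across, and every continuation just revisits them. So no valid plan exists.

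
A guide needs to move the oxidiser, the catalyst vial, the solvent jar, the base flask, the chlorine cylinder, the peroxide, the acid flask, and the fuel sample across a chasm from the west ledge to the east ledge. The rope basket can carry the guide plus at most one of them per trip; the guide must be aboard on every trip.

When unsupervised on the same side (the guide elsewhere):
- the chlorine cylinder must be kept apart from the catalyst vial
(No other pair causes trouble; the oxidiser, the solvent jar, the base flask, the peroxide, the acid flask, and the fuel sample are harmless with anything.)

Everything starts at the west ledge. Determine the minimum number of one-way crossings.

15

Counting alone: the guide can take at most 1 across per trip to the east ledge, so moving all 8 needs at least 8 loaded trips out, with a return between consecutive ones — at least 15 crossings.
The plan below uses exactly 15 crossings, so it is optimal:
1. Guide goes to the east ledge with the catalyst vial.
2. Guide goes back to the west ledge alone.
3. Guide goes to the east ledge with the oxidiser.
4. Guide goes back to the west ledge alone.
5. Guide goes to the east ledge with the solvent jar.
6. Guide goes back to the west ledge alone.
7. Guide goes to the east ledge with the base flask.
8. Guide goes back to the west ledge alone.
9. Guide goes to the east ledge with the peroxide.
10. Guide goes back to the west ledge alone.
11. Guide goes to the east ledge with the acid flask.
12. Guide goes back to the west ledge alone.
13. Guide goes to the east ledge with the fuel sample.
14. Guide goes back to the west ledge alone.
15. Guide goes to the east ledge with the chlorine cylinder.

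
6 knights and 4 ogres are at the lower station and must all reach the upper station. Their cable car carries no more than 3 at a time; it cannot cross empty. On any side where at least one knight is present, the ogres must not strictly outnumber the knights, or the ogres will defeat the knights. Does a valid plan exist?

Yes

1. 2 ogres → the upper station.  (the lower station: 6K 2O; the upper station: 0K 2O)
2. 1 ogre ← the lower station.  (the lower station: 6K 3O; the upper station: 0K 1O)
3. 3 ogres → the upper station.  (the lower station: 6K 0O; the upper station: 0K 4O)
4. 1 ogre ← the lower station.  (the lower station: 6K 1O; the upper station: 0K 3O)
5. 3 knights → the upper station.  (the lower station: 3K 1O; the upper station: 3K 3O)
6. 1 ogre ← the lower station.  (the lower station: 3K 2O; the upper station: 3K 2O)
7. 1 knight and 2 ogres → the upper station.  (the lower station: 2K 0O; the upper station: 4K 4O)
8. 1 ogre ← the lower station.  (the lower station: 2K 1O; the upper station: 4K 3O)
9. 2 knights and 1 ogre → the upper station.  (the lower station: 0K 0O; the upper station: 6K 4O)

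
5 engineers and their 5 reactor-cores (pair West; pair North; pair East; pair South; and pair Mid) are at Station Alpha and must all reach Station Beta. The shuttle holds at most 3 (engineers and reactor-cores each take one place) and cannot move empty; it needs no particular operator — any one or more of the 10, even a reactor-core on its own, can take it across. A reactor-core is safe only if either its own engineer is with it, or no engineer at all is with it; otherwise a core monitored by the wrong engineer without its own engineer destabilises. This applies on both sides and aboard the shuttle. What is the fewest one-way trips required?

11

Counting alone: each trip to Station Beta takes at most 3 across and each return brings at least 1 back, so after t trips out (and t−1 returns) at most 3t − (t−1) of the 10 are across; that first reaches 10 at t = 5, so at least 9 crossings are needed.
The safety rule pushes this higher. Following every safe sequence of crossings, the most of the 10 that can be at Station Beta as the shuttle arrives there on crossing 9 is 9 — never all 10.
So no plan with fewer than 11 crossings exists, and this one achieves 11:
1. engineer West and reactor-core West cross → Station Beta.
2. engineer West crosses ← Station Alpha.
3. reactor-core East, reactor-core North, and reactor-core South cross → Station Beta.
4. reactor-core West crosses ← Station Alpha.
5. engineer East, engineer North, and engineer South cross → Station Beta.
6. engineer North and reactor-core North cross ← Station Alpha.
7. engineer Mid, engineer North, and engineer West cross → Station Beta.
8. reactor-core East crosses ← Station Alpha.
9. reactor-core North and reactor-core West cross → Station Beta.
10. reactor-core West crosses ← Station Alpha.
11. reactor-core East, reactor-core Mid, and reactor-core West cross → Station Beta.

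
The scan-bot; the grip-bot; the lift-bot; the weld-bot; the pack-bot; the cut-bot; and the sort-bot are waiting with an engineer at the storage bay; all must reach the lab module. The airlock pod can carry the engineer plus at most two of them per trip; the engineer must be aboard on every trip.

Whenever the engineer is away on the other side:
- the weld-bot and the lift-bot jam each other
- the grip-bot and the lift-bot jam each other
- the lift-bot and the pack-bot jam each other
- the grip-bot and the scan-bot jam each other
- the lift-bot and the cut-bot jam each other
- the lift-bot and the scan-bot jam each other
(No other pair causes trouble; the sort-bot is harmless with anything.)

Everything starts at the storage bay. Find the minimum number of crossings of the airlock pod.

Counting alone: the engineer can take at most 2 across per trip to the lab module, so moving all 7 needs at least 4 loaded trips out, with a return between consecutive ones — at least 7 crossings.
The safety rule pushes this higher. Following every safe sequence of crossings, the most of the 7 that can be at the lab module as the airlock pod arrives there on crossings 7, 9 is 5, 6 respectively — never all 7.
So no plan with fewer than 11 crossings exists, and this one achieves 11:
1. Engineer goes to the lab module with the lift-bot and the scan-bot.  [the storage bay: the cut-bot, the grip-bot, the pack-bot, the sort-bot, the weld-bot | the lab module: the lift-bot, the scan-bot]
2. Engineer goes back to the storage bay with the scan-bot.  [the storage bay: the cut-bot, the grip-bot, the pack-bot, the scan-bot, the sort-bot, the weld-bot | the lab module: the lift-bot]
3. Engineer goes to the lab module with the scan-bot and the weld-bot.  [the storage bay: the cut-bot, the grip-bot, the pack-bot, the sort-bot | the lab module: the lift-bot, the scan-bot, the weld-bot]
4. Engineer goes back to the storage bay with the lift-bot.  [the storage bay: the cut-bot, the grip-bot, the lift-bot, the pack-bot, the sort-bot | the lab module: the scan-bot, the weld-bot]
5. Engineer goes to the lab module with the lift-bot and the pack-bot.  [the storage bay: the cut-bot, the grip-bot, the sort-bot | the lab module: the lift-bot, the pack-bot, the scan-bot, the weld-bot]
6. Engineer goes back to the storage bay with the lift-bot.  [the storage bay: the cut-bot, the grip-bot, the lift-bot, the sort-bot | the lab module: the pack-bot, the scan-bot, the weld-bot]
7. Engineer goes to the lab module with the cut-bot and the grip-bot.  [the storage bay: the lift-bot, the sort-bot | the lab module: the cut-bot, the grip-bot, the pack-bot, the scan-bot, the weld-bot]
8. Engineer goes back to the storage bay with the scan-bot.  [the storage bay: the lift-bot, the scan-bot, the sort-bot | the lab module: the cut-bot, the grip-bot, the pack-bot, the weld-bot]
9. Engineer goes to the lab module with the scan-bot and the sort-bot.  [the storage bay: the lift-bot | the lab module: the cut-bot, the grip-bot, the pack-bot, the scan-bot, the sort-bot, the weld-bot]
10. Engineer goes back to the storage bay with the scan-bot.  [the storage bay: the lift-bot, the scan-bot | the lab module: the cut-bot, the grip-bot, the pack-bot, the sort-bot, the weld-bot]
11. Engineer goes to the lab module with the lift-bot and the scan-bot.  [the storage bay: — | the lab module: the cut-bot, the grip-bot, the lift-bot, the pack-bot, the scan-bot, the sort-bot, the weld-bot]

11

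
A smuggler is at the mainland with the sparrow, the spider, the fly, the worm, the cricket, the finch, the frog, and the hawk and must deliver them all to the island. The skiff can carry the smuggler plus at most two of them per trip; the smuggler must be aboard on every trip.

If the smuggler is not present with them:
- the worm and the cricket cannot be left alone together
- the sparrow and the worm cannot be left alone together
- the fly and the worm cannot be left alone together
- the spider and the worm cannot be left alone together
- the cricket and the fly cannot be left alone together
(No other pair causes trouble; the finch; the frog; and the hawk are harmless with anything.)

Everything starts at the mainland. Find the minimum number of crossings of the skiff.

Counting alone: the smuggler can take at most 2 across per trip to the island, so moving all 8 needs at least 4 loaded trips out, with a return between consecutive ones — at least 7 crossings.
The safety rule pushes this higher. Following every safe sequence of crossings, the most of the 8 that can be at the island as the skiff arrives there on crossings 7, 9, 11 is 5, 6, 7 respectively — never all 8.
So no plan with fewer than 13 crossings exists, and this one achieves 13:
1. Smuggler goes to the island with the fly and the worm.
2. Smuggler goes back to the mainland with the fly.
3. Smuggler goes to the island with the fly and the sparrow.
4. Smuggler goes back to the mainland with the worm.
5. Smuggler goes to the island with the spider and the worm.
6. Smuggler goes back to the mainland with the worm.
7. Smuggler goes to the island with the finch and the worm.
8. Smuggler goes back to the mainland with the worm.
9. Smuggler goes to the island with the frog and the worm.
10. Smuggler goes back to the mainland with the worm.
11. Smuggler goes to the island with the hawk and the worm.
12. Smuggler goes back to the mainland with the worm.
13. Smuggler goes to the island with the cricket and the worm.

13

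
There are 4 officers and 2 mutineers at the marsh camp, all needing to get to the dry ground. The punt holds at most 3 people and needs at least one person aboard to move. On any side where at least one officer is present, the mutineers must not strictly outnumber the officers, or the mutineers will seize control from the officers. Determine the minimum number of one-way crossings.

Counting alone: each trip to the dry ground takes at most 3 across and each return brings at least 1 back, so after t trips out (and t−1 returns) at most 3t − (t−1) of the 6 are across; that first reaches 6 at t = 3, so at least 5 crossings are needed.
The plan below uses exactly 5 crossings, so it is optimal:
1. 2 mutineers → the dry ground.  (the marsh camp: 4O 0M; the dry ground: 0O 2M)
2. 1 mutineer ← the marsh camp.  (the marsh camp: 4O 1M; the dry ground: 0O 1M)
3. 2 officers and 1 mutineer → the dry ground.  (the marsh camp: 2O 0M; the dry ground: 2O 2M)
4. 1 mutineer ← the marsh camp.  (the marsh camp: 2O 1M; the dry ground: 2O 1M)
5. 2 officers and 1 mutineer → the dry ground.  (the marsh camp: 0O 0M; the dry ground: 4O 2M)

5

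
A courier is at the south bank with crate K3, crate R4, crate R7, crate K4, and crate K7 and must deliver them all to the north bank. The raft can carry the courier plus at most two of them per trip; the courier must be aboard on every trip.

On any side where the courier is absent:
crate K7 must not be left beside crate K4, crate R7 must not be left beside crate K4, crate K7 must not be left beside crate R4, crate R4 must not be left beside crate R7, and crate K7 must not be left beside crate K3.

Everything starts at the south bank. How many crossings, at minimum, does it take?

7

Counting alone: the courier can take at most 2 across per trip to the north bank, so moving all 5 needs at least 3 loaded trips out, with a return between consecutive ones — at least 5 crossings.
The safety rule pushes this higher. Following every safe sequence of crossings, the most of the 5 that can be at the north bank as the raft arrives there on crossing 5 is 4 — never all 5.
So no plan with fewer than 7 crossings exists, and this one achieves 7:
1. Courier goes to the north bank with crate K7 and crate R7.
2. Courier goes back to the south bank alone.
3. Courier goes to the north bank with crate K3.
4. Courier goes back to the south bank with crate K7.
5. Courier goes to the north bank with crate K4 and crate R4.
6. Courier goes back to the south bank with crate R7.
7. Courier goes to the north bank with crate K7 and crate R7.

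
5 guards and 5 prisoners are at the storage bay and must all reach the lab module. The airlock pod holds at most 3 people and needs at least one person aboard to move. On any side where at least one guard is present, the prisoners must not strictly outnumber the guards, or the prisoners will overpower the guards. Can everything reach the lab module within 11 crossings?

Yes — this plan uses 11 crossings (≤ 11):
1. 2 prisoners → the lab module.  (the storage bay: 5G 3P; the lab module: 0G 2P)
2. 1 prisoner ← the storage bay.  (the storage bay: 5G 4P; the lab module: 0G 1P)
3. 3 prisoners → the lab module.  (the storage bay: 5G 1P; the lab module: 0G 4P)
4. 1 prisoner ← the storage bay.  (the storage bay: 5G 2P; the lab module: 0G 3P)
5. 3 guards → the lab module.  (the storage bay: 2G 2P; the lab module: 3G 3P)
6. 1 guard and 1 prisoner ← the storage bay.  (the storage bay: 3G 3P; the lab module: 2G 2P)
7. 3 guards → the lab module.  (the storage bay: 0G 3P; the lab module: 5G 2P)
8. 1 prisoner ← the storage bay.  (the storage bay: 0G 4P; the lab module: 5G 1P)
9. 2 prisoners → the lab module.  (the storage bay: 0G 2P; the lab module: 5G 3P)
10. 1 prisoner ← the storage bay.  (the storage bay: 0G 3P; the lab module: 5G 2P)
11. 3 prisoners → the lab module.  (the storage bay: 0G 0P; the lab module: 5G 5P)

Yes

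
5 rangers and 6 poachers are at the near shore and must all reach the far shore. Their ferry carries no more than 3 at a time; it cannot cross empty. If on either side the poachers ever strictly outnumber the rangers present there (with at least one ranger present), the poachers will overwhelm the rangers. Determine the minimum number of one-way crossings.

The poachers already outnumber the rangers at the near shore before anyone moves, so the starting position itself is disallowed.

impossible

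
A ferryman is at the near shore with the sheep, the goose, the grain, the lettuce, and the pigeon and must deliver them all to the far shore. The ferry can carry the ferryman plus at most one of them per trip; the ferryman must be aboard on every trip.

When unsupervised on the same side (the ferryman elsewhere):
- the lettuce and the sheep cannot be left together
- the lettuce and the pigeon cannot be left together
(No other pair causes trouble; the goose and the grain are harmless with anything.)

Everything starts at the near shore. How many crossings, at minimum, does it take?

Counting alone: the ferryman can take at most 1 across per trip to the far shore, so moving all 5 needs at least 5 loaded trips out, with a return between consecutive ones — at least 9 crossings.
The safety rule pushes this higher. Following every safe sequence of crossings, the most of the 5 that can be at the far shore as the ferry arrives there on crossing 9 is 4 — never all 5.
So no plan with fewer than 11 crossings exists, and this one achieves 11:
1. Ferryman goes to the far shore with the lettuce.  [the near shore: the goose, the grain, the pigeon, the sheep | the far shore: the lettuce]
2. Ferryman goes back to the near shore alone.  [the near shore: the goose, the grain, the pigeon, the sheep | the far shore: the lettuce]
3. Ferryman goes to the far shore with the sheep.  [the near shore: the goose, the grain, the pigeon | the far shore: the lettuce, the sheep]
4. Ferryman goes back to the near shore with the lettuce.  [the near shore: the goose, the grain, the lettuce, the pigeon | the far shore: the sheep]
5. Ferryman goes to the far shore with the pigeon.  [the near shore: the goose, the grain, the lettuce | the far shore: the pigeon, the sheep]
6. Ferryman goes back to the near shore alone.  [the near shore: the goose, the grain, the lettuce | the far shore: the pigeon, the sheep]
7. Ferryman goes to the far shore with the goose.  [the near shore: the grain, the lettuce | the far shore: the goose, the pigeon, the sheep]
8. Ferryman goes back to the near shore alone.  [the near shore: the grain, the lettuce | the far shore: the goose, the pigeon, the sheep]
9. Ferryman goes to the far shore with the grain.  [the near shore: the lettuce | the far shore: the goose, the grain, the pigeon, the sheep]
10. Ferryman goes back to the near shore alone.  [the near shore: the lettuce | the far shore: the goose, the grain, the pigeon, the sheep]
11. Ferryman goes to the far shore with the lettuce.  [the near shore: — | the far shore: the goose, the grain, the lettuce, the pigeon, the sheep]

11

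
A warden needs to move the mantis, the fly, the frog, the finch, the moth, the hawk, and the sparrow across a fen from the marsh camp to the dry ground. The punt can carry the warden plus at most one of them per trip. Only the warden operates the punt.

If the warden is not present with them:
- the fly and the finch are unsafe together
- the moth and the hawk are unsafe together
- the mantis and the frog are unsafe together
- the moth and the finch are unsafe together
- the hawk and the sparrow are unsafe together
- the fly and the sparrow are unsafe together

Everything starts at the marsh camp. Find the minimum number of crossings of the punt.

impossible

Whatever the first load, the items left behind include a forbidden pair without the warden. No opening move is safe, so no plan exists.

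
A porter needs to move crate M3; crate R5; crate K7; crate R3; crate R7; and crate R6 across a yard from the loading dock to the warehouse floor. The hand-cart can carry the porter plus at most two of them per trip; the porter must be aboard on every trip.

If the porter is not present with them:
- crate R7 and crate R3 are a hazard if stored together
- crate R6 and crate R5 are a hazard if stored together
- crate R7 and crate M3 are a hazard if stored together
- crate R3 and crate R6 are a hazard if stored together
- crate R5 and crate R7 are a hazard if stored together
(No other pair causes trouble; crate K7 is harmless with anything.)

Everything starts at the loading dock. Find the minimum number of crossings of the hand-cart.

7

Counting alone: the porter can take at most 2 across per trip to the warehouse floor, so moving all 6 needs at least 3 loaded trips out, with a return between consecutive ones — at least 5 crossings.
The safety rule pushes this higher. Following every safe sequence of crossings, the most of the 6 that can be at the warehouse floor as the hand-cart arrives there on crossing 5 is 5 — never all 6.
So no plan with fewer than 7 crossings exists, and this one achieves 7:
1. Porter goes to the warehouse floor with crate R6 and crate R7.  [the loading dock: crate K7, crate M3, crate R3, crate R5 | the warehouse floor: crate R6, crate R7]
2. Porter goes back to the loading dock alone.  [the loading dock: crate K7, crate M3, crate R3, crate R5 | the warehouse floor: crate R6, crate R7]
3. Porter goes to the warehouse floor with crate M3 and crate R5.  [the loading dock: crate K7, crate R3 | the warehouse floor: crate M3, crate R5, crate R6, crate R7]
4. Porter goes back to the loading dock with crate R6 and crate R7.  [the loading dock: crate K7, crate R3, crate R6, crate R7 | the warehouse floor: crate M3, crate R5]
5. Porter goes to the warehouse floor with crate K7 and crate R3.  [the loading dock: crate R6, crate R7 | the warehouse floor: crate K7, crate M3, crate R3, crate R5]
6. Porter goes back to the loading dock alone.  [the loading dock: crate R6, crate R7 | the warehouse floor: crate K7, crate M3, crate R3, crate R5]
7. Porter goes to the warehouse floor with crate R6 and crate R7.  [the loading dock: — | the warehouse floor: crate K7, crate M3, crate R3, crate R5, crate R6, crate R7]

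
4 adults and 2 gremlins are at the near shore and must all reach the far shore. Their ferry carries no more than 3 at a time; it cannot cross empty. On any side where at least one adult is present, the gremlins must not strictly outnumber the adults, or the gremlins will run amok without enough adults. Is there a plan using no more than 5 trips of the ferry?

Yes — this plan uses 5 crossings (≤ 5):
1. 2 gremlins → the far shore.  (the near shore: 4A 0G; the far shore: 0A 2G)
2. 1 gremlin ← the near shore.  (the near shore: 4A 1G; the far shore: 0A 1G)
3. 2 adults and 1 gremlin → the far shore.  (the near shore: 2A 0G; the far shore: 2A 2G)
4. 1 gremlin ← the near shore.  (the near shore: 2A 1G; the far shore: 2A 1G)
5. 2 adults and 1 gremlin → the far shore.  (the near shore: 0A 0G; the far shore: 4A 2G)

Yes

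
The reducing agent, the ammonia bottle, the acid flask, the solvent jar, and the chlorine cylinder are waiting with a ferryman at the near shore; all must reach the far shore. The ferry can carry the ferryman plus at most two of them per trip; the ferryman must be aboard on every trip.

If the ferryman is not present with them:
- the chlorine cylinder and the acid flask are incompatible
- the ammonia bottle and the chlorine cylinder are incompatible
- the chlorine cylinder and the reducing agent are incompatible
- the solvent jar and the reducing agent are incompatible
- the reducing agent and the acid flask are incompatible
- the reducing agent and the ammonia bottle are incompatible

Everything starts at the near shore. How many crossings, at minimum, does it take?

Counting alone: the ferryman can take at most 2 across per trip to the far shore, so moving all 5 needs at least 3 loaded trips out, with a return between consecutive ones — at least 5 crossings.
The safety rule pushes this higher. Following every safe sequence of crossings, the most of the 5 that can be at the far shore as the ferry arrives there on crossing 5 is 4 — never all 5.
So no plan with fewer than 7 crossings exists, and this one achieves 7:
1. Ferryman goes to the far shore with the chlorine cylinder and the reducing agent.  [the near shore: the acid flask, the ammonia bottle, the solvent jar | the far shore: the chlorine cylinder, the reducing agent]
2. Ferryman goes back to the near shore with the reducing agent.  [the near shore: the acid flask, the ammonia bottle, the reducing agent, the solvent jar | the far shore: the chlorine cylinder]
3. Ferryman goes to the far shore with the reducing agent and the solvent jar.  [the near shore: the acid flask, the ammonia bottle | the far shore: the chlorine cylinder, the reducing agent, the solvent jar]
4. Ferryman goes back to the near shore with the reducing agent.  [the near shore: the acid flask, the ammonia bottle, the reducing agent | the far shore: the chlorine cylinder, the solvent jar]
5. Ferryman goes to the far shore with the acid flask and the ammonia bottle.  [the near shore: the reducing agent | the far shore: the acid flask, the ammonia bottle, the chlorine cylinder, the solvent jar]
6. Ferryman goes back to the near shore with the chlorine cylinder.  [the near shore: the chlorine cylinder, the reducing agent | the far shore: the acid flask, the ammonia bottle, the solvent jar]
7. Ferryman goes to the far shore with the chlorine cylinder and the reducing agent.  [the near shore: — | the far shore: the acid flask, the ammonia bottle, the chlorine cylinder, the reducing agent, the solvent jar]

7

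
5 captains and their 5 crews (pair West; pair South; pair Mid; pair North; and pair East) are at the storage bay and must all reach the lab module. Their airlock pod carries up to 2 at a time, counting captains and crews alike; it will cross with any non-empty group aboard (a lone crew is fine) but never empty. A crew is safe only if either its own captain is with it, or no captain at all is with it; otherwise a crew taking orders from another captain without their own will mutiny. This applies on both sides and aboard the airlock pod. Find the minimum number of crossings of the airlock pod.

Following every safe sequence of crossings from the start, the most of the 10 that can be at the lab module as the airlock pod arrives there on crossings 1, 3, 5, 7 is 2, 3, 4, 5 respectively; the best ever achieved is 5 of 10.
From crossing 9 on, no configuration arises that was not already reachable earlier: only 82 distinct safe configurations (who is on which side, and where the airlock pod is) can ever be reached, none of them has everyone across, and every continuation just revisits them. So no valid plan exists.

impossible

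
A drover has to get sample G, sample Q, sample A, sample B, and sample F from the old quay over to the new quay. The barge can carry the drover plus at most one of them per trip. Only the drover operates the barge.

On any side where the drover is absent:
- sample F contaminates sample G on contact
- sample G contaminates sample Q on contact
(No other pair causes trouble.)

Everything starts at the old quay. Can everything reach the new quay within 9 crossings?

No

Counting alone: the drover can take at most 1 across per trip to the new quay, so moving all 5 needs at least 5 loaded trips out, with a return between consecutive ones — at least 9 crossings.
The safety rule pushes this higher. Following every safe sequence of crossings, the most of the 5 that can be at the new quay as the barge arrives there on crossing 9 is 4 — never all 5.
So the move cannot be finished within 9 crossings. (The shortest complete plan takes 11:)
1. Drover goes to the new quay with sample G.
2. Drover goes back to the old quay alone.
3. Drover goes to the new quay with sample Q.
4. Drover goes back to the old quay with sample G.
5. Drover goes to the new quay with sample F.
6. Drover goes back to the old quay alone.
7. Drover goes to the new quay with sample A.
8. Drover goes back to the old quay alone.
9. Drover goes to the new quay with sample B.
10. Drover goes back to the old quay alone.
11. Drover goes to the new quay with sample G.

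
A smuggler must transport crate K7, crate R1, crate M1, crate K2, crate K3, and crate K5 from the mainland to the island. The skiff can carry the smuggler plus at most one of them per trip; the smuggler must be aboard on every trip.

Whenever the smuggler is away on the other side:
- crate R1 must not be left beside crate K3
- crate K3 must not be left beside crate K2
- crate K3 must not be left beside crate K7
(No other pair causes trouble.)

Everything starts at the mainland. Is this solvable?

Following every safe sequence of crossings from the start, the most of the 6 that can be at the island as the skiff arrives there on crossings 1, 3, 5, 7 is 1, 2, 3, 4 respectively; the best ever achieved is 4 of 6.
From crossing 9 on, no configuration arises that was not already reachable earlier: only 36 distinct safe configurations (who is on which side, and where the skiff is) can ever be reached, none of them has everyone across, and every continuation just revisits them. So no valid plan exists.

No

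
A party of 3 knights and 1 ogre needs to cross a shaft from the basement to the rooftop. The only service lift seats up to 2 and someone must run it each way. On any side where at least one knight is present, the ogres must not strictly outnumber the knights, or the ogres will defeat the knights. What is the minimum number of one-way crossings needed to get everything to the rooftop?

5

Counting alone: each trip to the rooftop takes at most 2 across and each return brings at least 1 back, so after t trips out (and t−1 returns) at most 2t − (t−1) of the 4 are across; that first reaches 4 at t = 3, so at least 5 crossings are needed.
The plan below uses exactly 5 crossings, so it is optimal:
1. 1 knight and 1 ogre → the rooftop.  (the basement: 2K 0O; the rooftop: 1K 1O)
2. 1 ogre ← the basement.  (the basement: 2K 1O; the rooftop: 1K 0O)
3. 1 knight and 1 ogre → the rooftop.  (the basement: 1K 0O; the rooftop: 2K 1O)
4. 1 ogre ← the basement.  (the basement: 1K 1O; the rooftop: 2K 0O)
5. 1 knight and 1 ogre → the rooftop.  (the basement: 0K 0O; the rooftop: 3K 1O)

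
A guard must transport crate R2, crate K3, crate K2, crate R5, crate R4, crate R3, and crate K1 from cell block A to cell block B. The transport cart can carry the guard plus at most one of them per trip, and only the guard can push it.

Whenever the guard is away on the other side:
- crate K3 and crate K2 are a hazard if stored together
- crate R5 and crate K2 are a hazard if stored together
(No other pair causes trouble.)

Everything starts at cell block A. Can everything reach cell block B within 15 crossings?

Yes

Yes — this plan uses 15 crossings (≤ 15):
1. Guard goes to cell block B with crate K2.  [cell block A: crate K1, crate K3, crate R2, crate R3, crate R4, crate R5 | cell block B: crate K2]
2. Guard goes back to cell block A alone.  [cell block A: crate K1, crate K3, crate R2, crate R3, crate R4, crate R5 | cell block B: crate K2]
3. Guard goes to cell block B with crate R2.  [cell block A: crate K1, crate K3, crate R3, crate R4, crate R5 | cell block B: crate K2, crate R2]
4. Guard goes back to cell block A alone.  [cell block A: crate K1, crate K3, crate R3, crate R4, crate R5 | cell block B: crate K2, crate R2]
5. Guard goes to cell block B with crate K3.  [cell block A: crate K1, crate R3, crate R4, crate R5 | cell block B: crate K2, crate K3, crate R2]
6. Guard goes back to cell block A with crate K2.  [cell block A: crate K1, crate K2, crate R3, crate R4, crate R5 | cell block B: crate K3, crate R2]
7. Guard goes to cell block B with crate R5.  [cell block A: crate K1, crate K2, crate R3, crate R4 | cell block B: crate K3, crate R2, crate R5]
8. Guard goes back to cell block A alone.  [cell block A: crate K1, crate K2, crate R3, crate R4 | cell block B: crate K3, crate R2, crate R5]
9. Guard goes to cell block B with crate R4.  [cell block A: crate K1, crate K2, crate R3 | cell block B: crate K3, crate R2, crate R4, crate R5]
10. Guard goes back to cell block A alone.  [cell block A: crate K1, crate K2, crate R3 | cell block B: crate K3, crate R2, crate R4, crate R5]
11. Guard goes to cell block B with crate R3.  [cell block A: crate K1, crate K2 | cell block B: crate K3, crate R2, crate R3, crate R4, crate R5]
12. Guard goes back to cell block A alone.  [cell block A: crate K1, crate K2 | cell block B: crate K3, crate R2, crate R3, crate R4, crate R5]
13. Guard goes to cell block B with crate K1.  [cell block A: crate K2 | cell block B: crate K1, crate K3, crate R2, crate R3, crate R4, crate R5]
14. Guard goes back to cell block A alone.  [cell block A: crate K2 | cell block B: crate K1, crate K3, crate R2, crate R3, crate R4, crate R5]
15. Guard goes to cell block B with crate K2.  [cell block A: — | cell block B: crate K1, crate K2, crate K3, crate R2, crate R3, crate R4, crate R5]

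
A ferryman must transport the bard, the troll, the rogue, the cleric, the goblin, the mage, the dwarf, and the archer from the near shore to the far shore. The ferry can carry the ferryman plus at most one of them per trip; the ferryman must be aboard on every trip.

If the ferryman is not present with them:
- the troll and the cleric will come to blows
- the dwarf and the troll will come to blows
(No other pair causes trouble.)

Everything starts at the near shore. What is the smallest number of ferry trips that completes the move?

17

Counting alone: the ferryman can take at most 1 across per trip to the far shore, so moving all 8 needs at least 8 loaded trips out, with a return between consecutive ones — at least 15 crossings.
The safety rule pushes this higher. Following every safe sequence of crossings, the most of the 8 that can be at the far shore as the ferry arrives there on crossing 15 is 7 — never all 8.
So no plan with fewer than 17 crossings exists, and this one achieves 17:
1. Ferryman goes to the far shore with the troll.  [the near shore: the archer, the bard, the cleric, the dwarf, the goblin, the mage, the rogue | the far shore: the troll]
2. Ferryman goes back to the near shore alone.  [the near shore: the archer, the bard, the cleric, the dwarf, the goblin, the mage, the rogue | the far shore: the troll]
3. Ferryman goes to the far shore with the bard.  [the near shore: the archer, the cleric, the dwarf, the goblin, the mage, the rogue | the far shore: the bard, the troll]
4. Ferryman goes back to the near shore alone.  [the near shore: the archer, the cleric, the dwarf, the goblin, the mage, the rogue | the far shore: the bard, the troll]
5. Ferryman goes to the far shore with the rogue.  [the near shore: the archer, the cleric, the dwarf, the goblin, the mage | the far shore: the bard, the rogue, the troll]
6. Ferryman goes back to the near shore alone.  [the near shore: the archer, the cleric, the dwarf, the goblin, the mage | the far shore: the bard, the rogue, the troll]
7. Ferryman goes to the far shore with the cleric.  [the near shore: the archer, the dwarf, the goblin, the mage | the far shore: the bard, the cleric, the rogue, the troll]
8. Ferryman goes back to the near shore with the troll.  [the near shore: the archer, the dwarf, the goblin, the mage, the troll | the far shore: the bard, the cleric, the rogue]
9. Ferryman goes to the far shore with the dwarf.  [the near shore: the archer, the goblin, the mage, the troll | the far shore: the bard, the cleric, the dwarf, the rogue]
10. Ferryman goes back to the near shore alone.  [the near shore: the archer, the goblin, the mage, the troll | the far shore: the bard, the cleric, the dwarf, the rogue]
11. Ferryman goes to the far shore with the goblin.  [the near shore: the archer, the mage, the troll | the far shore: the bard, the cleric, the dwarf, the goblin, the rogue]
12. Ferryman goes back to the near shore alone.  [the near shore: the archer, the mage, the troll | the far shore: the bard, the cleric, the dwarf, the goblin, the rogue]
13. Ferryman goes to the far shore with the mage.  [the near shore: the archer, the troll | the far shore: the bard, the cleric, the dwarf, the goblin, the mage, the rogue]
14. Ferryman goes back to the near shore alone.  [the near shore: the archer, the troll | the far shore: the bard, the cleric, the dwarf, the goblin, the mage, the rogue]
15. Ferryman goes to the far shore with the archer.  [the near shore: the troll | the far shore: the archer, the bard, the cleric, the dwarf, the goblin, the mage, the rogue]
16. Ferryman goes back to the near shore alone.  [the near shore: the troll | the far shore: the archer, the bard, the cleric, the dwarf, the goblin, the mage, the rogue]
17. Ferryman goes to the far shore with the troll.  [the near shore: — | the far shore: the archer, the bard, the cleric, the dwarf, the goblin, the mage, the rogue, the troll]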